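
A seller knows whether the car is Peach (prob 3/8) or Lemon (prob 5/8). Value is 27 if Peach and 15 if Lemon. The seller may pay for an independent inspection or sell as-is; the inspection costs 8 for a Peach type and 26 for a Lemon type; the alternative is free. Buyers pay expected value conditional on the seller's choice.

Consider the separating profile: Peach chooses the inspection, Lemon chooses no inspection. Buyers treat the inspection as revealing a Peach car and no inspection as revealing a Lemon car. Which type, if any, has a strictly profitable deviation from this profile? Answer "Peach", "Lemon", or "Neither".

Neither

The inspection pays 27; no inspection pays 15.
Peach: assigned the inspection, nets 27 − 8 = 19; deviating to no inspection nets 15.
Lemon: assigned no inspection, nets 15; deviating to the inspection nets 27 − 26 = 1.
Both types strictly prefer their assigned action; no profitable deviation.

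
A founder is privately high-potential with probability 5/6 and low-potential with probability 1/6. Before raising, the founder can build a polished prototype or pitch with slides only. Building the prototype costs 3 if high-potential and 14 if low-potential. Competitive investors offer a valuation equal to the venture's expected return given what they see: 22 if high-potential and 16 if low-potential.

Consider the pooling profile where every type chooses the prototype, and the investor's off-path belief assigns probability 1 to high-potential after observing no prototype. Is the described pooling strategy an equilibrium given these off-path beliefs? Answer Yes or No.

On path, the investor holds the prior and pays 5/6·22 + 1/6·16 = 21. Off path (no prototype), believing high-potential, it pays 22.
high-potential: the prototype nets 21 − 3 = 18; no prototype nets 22. high-potential would deviate.
low-potential: the prototype nets 21 − 14 = 7; no prototype nets 22. low-potential would deviate.
A type deviates, so pooling fails.

No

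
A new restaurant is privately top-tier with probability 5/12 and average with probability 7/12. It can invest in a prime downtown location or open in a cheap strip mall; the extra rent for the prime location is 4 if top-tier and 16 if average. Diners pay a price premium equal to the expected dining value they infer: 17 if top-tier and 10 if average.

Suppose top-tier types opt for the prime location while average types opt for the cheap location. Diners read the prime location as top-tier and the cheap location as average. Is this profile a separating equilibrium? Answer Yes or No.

Under these beliefs, the prime location earns price premium 17 and the cheap location earns price premium 10.
top-tier: the prime location nets 17 − 4 = 13; the cheap location nets 10. top-tier prefers the prime location.
average: the prime location nets 17 − 16 = 1; the cheap location nets 10. average prefers the cheap location.
Neither type deviates, so the separating profile is an equilibrium.

Yes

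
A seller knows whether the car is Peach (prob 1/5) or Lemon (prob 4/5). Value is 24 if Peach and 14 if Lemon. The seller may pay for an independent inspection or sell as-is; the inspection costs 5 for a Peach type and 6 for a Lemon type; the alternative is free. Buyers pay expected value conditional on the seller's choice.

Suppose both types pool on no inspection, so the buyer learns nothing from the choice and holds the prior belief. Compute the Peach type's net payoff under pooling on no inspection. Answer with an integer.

16

Pooled price = 1/5·24 + 4/5·14 = 16.
Peach pays no cost for no inspection, so net payoff = 16.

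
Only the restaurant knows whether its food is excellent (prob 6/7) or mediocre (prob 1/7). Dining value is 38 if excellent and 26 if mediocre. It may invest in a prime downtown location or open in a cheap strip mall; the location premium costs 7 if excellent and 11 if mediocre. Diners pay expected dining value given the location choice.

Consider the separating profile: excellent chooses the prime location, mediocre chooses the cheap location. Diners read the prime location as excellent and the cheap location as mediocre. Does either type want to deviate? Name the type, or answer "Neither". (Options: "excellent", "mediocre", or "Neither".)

mediocre

The prime location pays 38; the cheap location pays 26.
excellent: assigned the prime location, nets 38 − 7 = 31; deviating to the cheap location nets 26.
mediocre: assigned the cheap location, nets 26; deviating to the prime location nets 38 − 11 = 27.
The mediocre type gains 1 by deviating.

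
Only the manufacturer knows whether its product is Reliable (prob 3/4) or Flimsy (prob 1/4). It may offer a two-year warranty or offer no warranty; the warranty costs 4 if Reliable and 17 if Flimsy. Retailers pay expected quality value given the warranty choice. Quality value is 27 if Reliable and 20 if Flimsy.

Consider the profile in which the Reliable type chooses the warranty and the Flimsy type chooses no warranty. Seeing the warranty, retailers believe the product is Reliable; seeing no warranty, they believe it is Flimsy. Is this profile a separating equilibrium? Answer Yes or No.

Yes

Under these beliefs, the warranty earns price 27 and no warranty earns price 20.
Reliable: the warranty nets 27 − 4 = 23; no warranty nets 20. Reliable prefers the warranty.
Flimsy: the warranty nets 27 − 17 = 10; no warranty nets 20. Flimsy prefers no warranty.
Neither type deviates, so the separating profile is an equilibrium.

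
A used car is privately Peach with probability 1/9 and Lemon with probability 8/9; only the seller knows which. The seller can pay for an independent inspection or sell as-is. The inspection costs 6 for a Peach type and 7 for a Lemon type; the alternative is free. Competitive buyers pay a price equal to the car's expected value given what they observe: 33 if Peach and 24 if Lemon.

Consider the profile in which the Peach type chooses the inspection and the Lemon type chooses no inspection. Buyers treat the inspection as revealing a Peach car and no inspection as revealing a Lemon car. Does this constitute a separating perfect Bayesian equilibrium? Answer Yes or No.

No

Under these beliefs, the inspection earns price 33 and no inspection earns price 24.
Peach: the inspection nets 33 − 6 = 27; no inspection nets 24. Peach prefers the inspection.
Lemon: the inspection nets 33 − 7 = 26; no inspection nets 24. Lemon would deviate to the inspection.
Lemon has a profitable deviation, so the profile is not an equilibrium.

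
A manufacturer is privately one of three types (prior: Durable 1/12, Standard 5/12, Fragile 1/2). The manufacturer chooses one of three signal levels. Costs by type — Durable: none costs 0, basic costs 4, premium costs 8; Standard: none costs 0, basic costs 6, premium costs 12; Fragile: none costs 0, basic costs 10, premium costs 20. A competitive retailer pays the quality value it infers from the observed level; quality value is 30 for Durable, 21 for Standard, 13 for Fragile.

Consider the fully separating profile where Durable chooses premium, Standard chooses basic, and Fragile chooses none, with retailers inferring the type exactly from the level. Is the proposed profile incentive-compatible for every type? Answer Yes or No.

Separating prices: premium → 30, basic → 21, none → 13.
Durable (assigned premium): none: 13 − 0 = 13; basic: 21 − 4 = 17; premium: 30 − 8 = 22. Durable stays.
Standard (assigned basic): none: 13 − 0 = 13; basic: 21 − 6 = 15; premium: 30 − 12 = 18. Standard prefers premium.
Fragile (assigned none): none: 13 − 0 = 13; basic: 21 − 10 = 11; premium: 30 − 20 = 10. Fragile stays.
At least one type deviates; the separating profile fails.

No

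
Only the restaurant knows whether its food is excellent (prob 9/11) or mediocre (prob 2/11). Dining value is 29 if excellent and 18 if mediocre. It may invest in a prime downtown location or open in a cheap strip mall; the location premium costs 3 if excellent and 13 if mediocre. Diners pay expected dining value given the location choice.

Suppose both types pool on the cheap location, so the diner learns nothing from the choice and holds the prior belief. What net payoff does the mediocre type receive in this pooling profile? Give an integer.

27

Pooled price premium = 9/11·29 + 2/11·18 = 27.
mediocre pays no cost for the cheap location, so net payoff = 27.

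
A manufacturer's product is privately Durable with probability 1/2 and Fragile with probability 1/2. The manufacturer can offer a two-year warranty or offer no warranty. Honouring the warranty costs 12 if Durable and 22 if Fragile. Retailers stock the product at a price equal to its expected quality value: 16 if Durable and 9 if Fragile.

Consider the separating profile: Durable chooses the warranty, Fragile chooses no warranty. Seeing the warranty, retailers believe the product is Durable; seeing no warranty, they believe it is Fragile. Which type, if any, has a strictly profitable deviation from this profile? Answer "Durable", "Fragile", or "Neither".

Durable

The warranty pays 16; no warranty pays 9.
Durable: assigned the warranty, nets 16 − 12 = 4; deviating to no warranty nets 9.
Fragile: assigned no warranty, nets 9; deviating to the warranty nets 16 − 22 = -6.
The Durable type gains 5 by deviating.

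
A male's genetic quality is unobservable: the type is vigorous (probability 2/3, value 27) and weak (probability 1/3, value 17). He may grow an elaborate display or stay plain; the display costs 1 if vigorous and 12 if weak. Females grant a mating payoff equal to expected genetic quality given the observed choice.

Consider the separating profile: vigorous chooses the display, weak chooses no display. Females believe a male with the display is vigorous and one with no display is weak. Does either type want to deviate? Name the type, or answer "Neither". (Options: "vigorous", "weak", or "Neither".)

The display pays 27; no display pays 17.
vigorous: assigned the display, nets 27 − 1 = 26; deviating to no display nets 17.
weak: assigned no display, nets 17; deviating to the display nets 27 − 12 = 15.
Both types strictly prefer their assigned action; no profitable deviation.

Neither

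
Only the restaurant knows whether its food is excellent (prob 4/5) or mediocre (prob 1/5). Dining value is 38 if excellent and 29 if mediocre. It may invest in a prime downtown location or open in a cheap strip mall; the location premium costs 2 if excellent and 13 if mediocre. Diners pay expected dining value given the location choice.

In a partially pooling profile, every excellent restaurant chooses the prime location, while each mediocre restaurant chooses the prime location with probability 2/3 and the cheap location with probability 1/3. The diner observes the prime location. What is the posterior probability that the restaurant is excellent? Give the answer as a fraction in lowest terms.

P(the prime location) = (4/5)·1 + (1/5)·(2/3) = 14/15.
By Bayes' rule, P(excellent | the prime location) = (4/5) / (14/15) = 6/7.

6/7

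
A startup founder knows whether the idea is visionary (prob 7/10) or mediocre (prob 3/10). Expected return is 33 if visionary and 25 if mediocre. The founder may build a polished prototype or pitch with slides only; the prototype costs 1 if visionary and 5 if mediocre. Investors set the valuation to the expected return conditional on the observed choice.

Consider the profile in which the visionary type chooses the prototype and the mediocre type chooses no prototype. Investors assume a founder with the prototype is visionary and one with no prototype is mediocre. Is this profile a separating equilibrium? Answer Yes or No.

No

Under these beliefs, the prototype earns valuation 33 and no prototype earns valuation 25.
visionary: the prototype nets 33 − 1 = 32; no prototype nets 25. visionary prefers the prototype.
mediocre: the prototype nets 33 − 5 = 28; no prototype nets 25. mediocre would deviate to the prototype.
mediocre has a profitable deviation, so the profile is not an equilibrium.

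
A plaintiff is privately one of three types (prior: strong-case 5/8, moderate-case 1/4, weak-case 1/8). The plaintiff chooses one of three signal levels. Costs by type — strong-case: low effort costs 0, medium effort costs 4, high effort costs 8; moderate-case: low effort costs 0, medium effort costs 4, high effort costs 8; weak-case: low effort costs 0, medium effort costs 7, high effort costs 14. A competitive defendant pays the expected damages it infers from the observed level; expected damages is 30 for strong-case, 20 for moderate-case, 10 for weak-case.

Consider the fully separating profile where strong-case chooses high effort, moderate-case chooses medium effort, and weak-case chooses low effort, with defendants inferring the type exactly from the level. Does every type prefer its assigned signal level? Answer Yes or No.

No

Separating settlements: high effort → 30, medium effort → 20, low effort → 10.
strong-case (assigned high effort): low effort: 10 − 0 = 10; medium effort: 20 − 4 = 16; high effort: 30 − 8 = 22. strong-case stays.
moderate-case (assigned medium effort): low effort: 10 − 0 = 10; medium effort: 20 − 4 = 16; high effort: 30 − 8 = 22. moderate-case prefers high effort.
weak-case (assigned low effort): low effort: 10 − 0 = 10; medium effort: 20 − 7 = 13; high effort: 30 − 14 = 16. weak-case prefers high effort.
At least one type deviates; the separating profile fails.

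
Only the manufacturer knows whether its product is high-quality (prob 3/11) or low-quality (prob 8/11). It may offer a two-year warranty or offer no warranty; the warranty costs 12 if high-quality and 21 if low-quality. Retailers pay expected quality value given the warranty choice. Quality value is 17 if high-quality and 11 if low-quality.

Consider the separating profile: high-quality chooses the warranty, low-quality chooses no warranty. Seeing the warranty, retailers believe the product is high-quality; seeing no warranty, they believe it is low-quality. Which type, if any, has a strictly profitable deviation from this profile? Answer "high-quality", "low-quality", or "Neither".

high-quality

The warranty pays 17; no warranty pays 11.
high-quality: assigned the warranty, nets 17 − 12 = 5; deviating to no warranty nets 11.
low-quality: assigned no warranty, nets 11; deviating to the warranty nets 17 − 21 = -4.
The high-quality type gains 6 by deviating.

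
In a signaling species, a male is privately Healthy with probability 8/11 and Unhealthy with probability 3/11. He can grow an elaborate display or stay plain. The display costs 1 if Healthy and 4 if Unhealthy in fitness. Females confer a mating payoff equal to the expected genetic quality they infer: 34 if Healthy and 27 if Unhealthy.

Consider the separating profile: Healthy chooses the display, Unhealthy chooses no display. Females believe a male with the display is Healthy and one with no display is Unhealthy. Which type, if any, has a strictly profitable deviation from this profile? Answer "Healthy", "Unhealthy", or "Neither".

The display pays 34; no display pays 27.
Healthy: assigned the display, nets 34 − 1 = 33; deviating to no display nets 27.
Unhealthy: assigned no display, nets 27; deviating to the display nets 34 − 4 = 30.
The Unhealthy type gains 3 by deviating.

Unhealthy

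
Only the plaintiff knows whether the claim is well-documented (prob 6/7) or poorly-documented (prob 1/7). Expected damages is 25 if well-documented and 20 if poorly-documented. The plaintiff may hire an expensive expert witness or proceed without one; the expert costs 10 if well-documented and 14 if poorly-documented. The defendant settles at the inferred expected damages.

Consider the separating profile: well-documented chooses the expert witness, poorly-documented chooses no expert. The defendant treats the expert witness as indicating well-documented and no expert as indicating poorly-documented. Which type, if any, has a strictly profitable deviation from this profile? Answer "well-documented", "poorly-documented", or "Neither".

well-documented

The expert witness pays 25; no expert pays 20.
well-documented: assigned the expert witness, nets 25 − 10 = 15; deviating to no expert nets 20.
poorly-documented: assigned no expert, nets 20; deviating to the expert witness nets 25 − 14 = 11.
The well-documented type gains 5 by deviating.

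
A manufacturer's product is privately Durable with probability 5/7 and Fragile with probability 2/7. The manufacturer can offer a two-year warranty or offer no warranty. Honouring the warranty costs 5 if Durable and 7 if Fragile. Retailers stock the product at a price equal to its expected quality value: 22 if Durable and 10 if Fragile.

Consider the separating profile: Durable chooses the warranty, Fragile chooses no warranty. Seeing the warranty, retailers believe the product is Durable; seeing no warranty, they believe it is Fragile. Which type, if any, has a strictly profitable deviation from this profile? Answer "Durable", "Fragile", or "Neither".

The warranty pays 22; no warranty pays 10.
Durable: assigned the warranty, nets 22 − 5 = 17; deviating to no warranty nets 10.
Fragile: assigned no warranty, nets 10; deviating to the warranty nets 22 − 7 = 15.
The Fragile type gains 5 by deviating.

Fragile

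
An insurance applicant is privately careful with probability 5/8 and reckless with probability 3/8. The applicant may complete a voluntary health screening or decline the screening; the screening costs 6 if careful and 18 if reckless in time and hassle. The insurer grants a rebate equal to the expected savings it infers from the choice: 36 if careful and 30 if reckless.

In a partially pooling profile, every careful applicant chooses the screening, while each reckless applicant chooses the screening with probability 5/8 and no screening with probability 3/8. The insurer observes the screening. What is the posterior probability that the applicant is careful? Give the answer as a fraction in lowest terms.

8/11

P(the screening) = (5/8)·1 + (3/8)·(5/8) = 55/64.
By Bayes' rule, P(careful | the screening) = (5/8) / (55/64) = 8/11.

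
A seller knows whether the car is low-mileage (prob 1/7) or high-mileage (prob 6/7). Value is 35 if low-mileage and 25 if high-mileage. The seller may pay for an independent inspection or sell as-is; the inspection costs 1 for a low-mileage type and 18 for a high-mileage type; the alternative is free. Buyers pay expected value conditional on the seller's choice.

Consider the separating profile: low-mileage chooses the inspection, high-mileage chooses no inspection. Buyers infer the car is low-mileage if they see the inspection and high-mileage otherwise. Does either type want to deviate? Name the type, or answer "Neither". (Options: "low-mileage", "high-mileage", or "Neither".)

The inspection pays 35; no inspection pays 25.
low-mileage: assigned the inspection, nets 35 − 1 = 34; deviating to no inspection nets 25.
high-mileage: assigned no inspection, nets 25; deviating to the inspection nets 35 − 18 = 17.
Both types strictly prefer their assigned action; no profitable deviation.

Neither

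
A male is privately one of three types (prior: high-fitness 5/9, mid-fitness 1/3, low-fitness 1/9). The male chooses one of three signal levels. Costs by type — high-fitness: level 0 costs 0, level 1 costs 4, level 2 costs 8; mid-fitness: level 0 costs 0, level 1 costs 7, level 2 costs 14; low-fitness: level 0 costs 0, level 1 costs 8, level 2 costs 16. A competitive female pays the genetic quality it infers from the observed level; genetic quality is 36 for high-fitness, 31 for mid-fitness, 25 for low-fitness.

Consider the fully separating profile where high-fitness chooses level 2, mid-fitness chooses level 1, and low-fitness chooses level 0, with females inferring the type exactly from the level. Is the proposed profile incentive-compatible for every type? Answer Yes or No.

Separating mating payoffs: level 2 → 36, level 1 → 31, level 0 → 25.
high-fitness (assigned level 2): level 0: 25 − 0 = 25; level 1: 31 − 4 = 27; level 2: 36 − 8 = 28. high-fitness stays.
mid-fitness (assigned level 1): level 0: 25 − 0 = 25; level 1: 31 − 7 = 24; level 2: 36 − 14 = 22. mid-fitness prefers level 0.
low-fitness (assigned level 0): level 0: 25 − 0 = 25; level 1: 31 − 8 = 23; level 2: 36 − 16 = 20. low-fitness stays.
At least one type deviates; the separating profile fails.

No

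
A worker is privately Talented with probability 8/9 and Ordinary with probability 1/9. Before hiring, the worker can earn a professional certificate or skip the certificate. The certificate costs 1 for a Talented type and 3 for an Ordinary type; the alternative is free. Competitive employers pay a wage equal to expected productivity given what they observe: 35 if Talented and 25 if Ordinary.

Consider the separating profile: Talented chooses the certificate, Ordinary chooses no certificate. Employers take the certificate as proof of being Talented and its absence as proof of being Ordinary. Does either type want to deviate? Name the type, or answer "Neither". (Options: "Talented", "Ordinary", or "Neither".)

The certificate pays 35; no certificate pays 25.
Talented: assigned the certificate, nets 35 − 1 = 34; deviating to no certificate nets 25.
Ordinary: assigned no certificate, nets 25; deviating to the certificate nets 35 − 3 = 32.
The Ordinary type gains 7 by deviating.

Ordinary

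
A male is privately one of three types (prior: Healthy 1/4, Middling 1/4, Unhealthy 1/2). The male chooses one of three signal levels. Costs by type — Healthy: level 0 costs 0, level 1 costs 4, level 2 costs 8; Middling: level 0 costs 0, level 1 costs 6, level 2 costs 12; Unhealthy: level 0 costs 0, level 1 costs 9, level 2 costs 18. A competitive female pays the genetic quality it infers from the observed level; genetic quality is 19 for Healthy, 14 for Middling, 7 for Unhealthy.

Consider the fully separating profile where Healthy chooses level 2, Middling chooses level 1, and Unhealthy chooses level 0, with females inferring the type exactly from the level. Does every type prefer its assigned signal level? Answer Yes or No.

Separating mating payoffs: level 2 → 19, level 1 → 14, level 0 → 7.
Healthy (assigned level 2): level 0: 7 − 0 = 7; level 1: 14 − 4 = 10; level 2: 19 − 8 = 11. Healthy stays.
Middling (assigned level 1): level 0: 7 − 0 = 7; level 1: 14 − 6 = 8; level 2: 19 − 12 = 7. Middling stays.
Unhealthy (assigned level 0): level 0: 7 − 0 = 7; level 1: 14 − 9 = 5; level 2: 19 − 18 = 1. Unhealthy stays.
Every type prefers its assigned level; separation holds.

Yes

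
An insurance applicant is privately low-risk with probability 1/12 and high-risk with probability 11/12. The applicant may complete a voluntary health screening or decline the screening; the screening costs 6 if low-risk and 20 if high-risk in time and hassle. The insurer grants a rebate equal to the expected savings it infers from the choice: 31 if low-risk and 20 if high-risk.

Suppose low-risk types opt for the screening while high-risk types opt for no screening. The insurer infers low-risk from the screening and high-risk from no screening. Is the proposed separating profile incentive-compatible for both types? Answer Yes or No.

Yes

Under these beliefs, the screening earns rebate 31 and no screening earns rebate 20.
low-risk: the screening nets 31 − 6 = 25; no screening nets 20. low-risk prefers the screening.
high-risk: the screening nets 31 − 20 = 11; no screening nets 20. high-risk prefers no screening.
Neither type deviates, so the separating profile is an equilibrium.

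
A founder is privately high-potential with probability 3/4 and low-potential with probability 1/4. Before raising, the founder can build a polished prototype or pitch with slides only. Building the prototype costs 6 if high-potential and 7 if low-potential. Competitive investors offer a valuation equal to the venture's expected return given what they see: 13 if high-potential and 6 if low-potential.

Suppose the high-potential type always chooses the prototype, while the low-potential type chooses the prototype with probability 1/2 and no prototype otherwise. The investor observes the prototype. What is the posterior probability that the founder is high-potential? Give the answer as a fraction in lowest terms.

6/7

P(the prototype) = (3/4)·1 + (1/4)·(1/2) = 7/8.
By Bayes' rule, P(high-potential | the prototype) = (3/4) / (7/8) = 6/7.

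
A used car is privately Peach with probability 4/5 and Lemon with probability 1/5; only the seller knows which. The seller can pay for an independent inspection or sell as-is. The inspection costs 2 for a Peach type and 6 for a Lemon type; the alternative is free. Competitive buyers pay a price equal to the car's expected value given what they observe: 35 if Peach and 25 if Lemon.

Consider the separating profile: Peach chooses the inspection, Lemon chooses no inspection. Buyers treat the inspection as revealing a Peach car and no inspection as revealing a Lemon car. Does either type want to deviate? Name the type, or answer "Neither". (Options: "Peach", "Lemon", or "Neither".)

Lemon

The inspection pays 35; no inspection pays 25.
Peach: assigned the inspection, nets 35 − 2 = 33; deviating to no inspection nets 25.
Lemon: assigned no inspection, nets 25; deviating to the inspection nets 35 − 6 = 29.
The Lemon type gains 4 by deviating.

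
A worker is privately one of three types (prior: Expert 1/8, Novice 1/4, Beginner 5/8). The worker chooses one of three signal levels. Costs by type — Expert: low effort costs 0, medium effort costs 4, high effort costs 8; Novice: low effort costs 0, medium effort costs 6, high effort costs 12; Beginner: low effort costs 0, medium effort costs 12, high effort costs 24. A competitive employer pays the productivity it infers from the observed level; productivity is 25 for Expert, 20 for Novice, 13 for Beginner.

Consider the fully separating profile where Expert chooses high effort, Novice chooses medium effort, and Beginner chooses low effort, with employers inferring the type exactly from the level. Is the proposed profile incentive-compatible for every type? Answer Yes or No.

Yes

Separating wages: high effort → 25, medium effort → 20, low effort → 13.
Expert (assigned high effort): low effort: 13 − 0 = 13; medium effort: 20 − 4 = 16; high effort: 25 − 8 = 17. Expert stays.
Novice (assigned medium effort): low effort: 13 − 0 = 13; medium effort: 20 − 6 = 14; high effort: 25 − 12 = 13. Novice stays.
Beginner (assigned low effort): low effort: 13 − 0 = 13; medium effort: 20 − 12 = 8; high effort: 25 − 24 = 1. Beginner stays.
Every type prefers its assigned level; separation holds.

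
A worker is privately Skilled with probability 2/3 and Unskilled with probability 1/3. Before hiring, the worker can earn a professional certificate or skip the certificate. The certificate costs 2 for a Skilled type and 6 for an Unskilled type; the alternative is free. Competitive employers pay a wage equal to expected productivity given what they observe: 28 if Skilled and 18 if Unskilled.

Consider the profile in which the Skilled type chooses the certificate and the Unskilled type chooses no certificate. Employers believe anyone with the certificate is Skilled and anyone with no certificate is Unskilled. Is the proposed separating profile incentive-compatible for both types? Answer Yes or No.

Under these beliefs, the certificate earns wage 28 and no certificate earns wage 18.
Skilled: the certificate nets 28 − 2 = 26; no certificate nets 18. Skilled prefers the certificate.
Unskilled: the certificate nets 28 − 6 = 22; no certificate nets 18. Unskilled would deviate to the certificate.
Unskilled has a profitable deviation, so the profile is not an equilibrium.

No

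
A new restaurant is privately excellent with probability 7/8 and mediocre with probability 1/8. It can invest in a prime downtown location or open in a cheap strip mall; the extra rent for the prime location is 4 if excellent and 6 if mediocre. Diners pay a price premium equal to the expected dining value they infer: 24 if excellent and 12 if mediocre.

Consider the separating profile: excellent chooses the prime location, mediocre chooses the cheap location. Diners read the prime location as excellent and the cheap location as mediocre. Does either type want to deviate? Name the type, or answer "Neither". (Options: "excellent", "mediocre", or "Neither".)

The prime location pays 24; the cheap location pays 12.
excellent: assigned the prime location, nets 24 − 4 = 20; deviating to the cheap location nets 12.
mediocre: assigned the cheap location, nets 12; deviating to the prime location nets 24 − 6 = 18.
The mediocre type gains 6 by deviating.

mediocre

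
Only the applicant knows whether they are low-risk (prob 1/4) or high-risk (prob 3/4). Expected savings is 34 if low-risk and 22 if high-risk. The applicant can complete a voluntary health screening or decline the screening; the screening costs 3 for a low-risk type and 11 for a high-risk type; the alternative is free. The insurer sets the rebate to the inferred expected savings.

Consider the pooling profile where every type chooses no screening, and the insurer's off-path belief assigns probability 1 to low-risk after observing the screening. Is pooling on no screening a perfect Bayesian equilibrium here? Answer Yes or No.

On path, the insurer holds the prior and pays 1/4·34 + 3/4·22 = 25. Off path (the screening), believing low-risk, it pays 34.
low-risk: no screening nets 25; the screening nets 34 − 3 = 31. low-risk would deviate.
high-risk: no screening nets 25; the screening nets 34 − 11 = 23. high-risk stays.
A type deviates, so pooling fails.

No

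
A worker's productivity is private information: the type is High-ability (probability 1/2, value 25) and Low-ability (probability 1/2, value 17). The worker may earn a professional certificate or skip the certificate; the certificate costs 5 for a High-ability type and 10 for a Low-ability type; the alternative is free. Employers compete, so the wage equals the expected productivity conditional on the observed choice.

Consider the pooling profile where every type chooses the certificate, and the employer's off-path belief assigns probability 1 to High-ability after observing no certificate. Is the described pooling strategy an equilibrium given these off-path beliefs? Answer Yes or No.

No

On path, the employer holds the prior and pays 1/2·25 + 1/2·17 = 21. Off path (no certificate), believing High-ability, it pays 25.
High-ability: the certificate nets 21 − 5 = 16; no certificate nets 25. High-ability would deviate.
Low-ability: the certificate nets 21 − 10 = 11; no certificate nets 25. Low-ability would deviate.
A type deviates, so pooling fails.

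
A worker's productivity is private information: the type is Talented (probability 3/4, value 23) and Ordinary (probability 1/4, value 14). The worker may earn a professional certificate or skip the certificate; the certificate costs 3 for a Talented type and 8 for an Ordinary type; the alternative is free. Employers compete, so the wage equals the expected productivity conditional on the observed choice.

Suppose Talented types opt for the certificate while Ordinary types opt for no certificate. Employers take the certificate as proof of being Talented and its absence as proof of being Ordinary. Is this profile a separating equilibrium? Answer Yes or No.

Under these beliefs, the certificate earns wage 23 and no certificate earns wage 14.
Talented: the certificate nets 23 − 3 = 20; no certificate nets 14. Talented prefers the certificate.
Ordinary: the certificate nets 23 − 8 = 15; no certificate nets 14. Ordinary would deviate to the certificate.
Ordinary has a profitable deviation, so the profile is not an equilibrium.

No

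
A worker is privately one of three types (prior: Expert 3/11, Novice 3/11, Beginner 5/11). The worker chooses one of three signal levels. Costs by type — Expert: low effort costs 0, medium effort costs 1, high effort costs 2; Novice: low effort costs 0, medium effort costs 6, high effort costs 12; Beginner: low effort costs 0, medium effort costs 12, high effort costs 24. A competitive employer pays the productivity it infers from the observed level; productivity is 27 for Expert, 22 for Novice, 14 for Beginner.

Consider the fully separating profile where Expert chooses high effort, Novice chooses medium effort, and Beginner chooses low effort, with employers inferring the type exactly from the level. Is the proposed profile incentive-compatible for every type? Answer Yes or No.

Yes

Separating wages: high effort → 27, medium effort → 22, low effort → 14.
Expert (assigned high effort): low effort: 14 − 0 = 14; medium effort: 22 − 1 = 21; high effort: 27 − 2 = 25. Expert stays.
Novice (assigned medium effort): low effort: 14 − 0 = 14; medium effort: 22 − 6 = 16; high effort: 27 − 12 = 15. Novice stays.
Beginner (assigned low effort): low effort: 14 − 0 = 14; medium effort: 22 − 12 = 10; high effort: 27 − 24 = 3. Beginner stays.
Every type prefers its assigned level; separation holds.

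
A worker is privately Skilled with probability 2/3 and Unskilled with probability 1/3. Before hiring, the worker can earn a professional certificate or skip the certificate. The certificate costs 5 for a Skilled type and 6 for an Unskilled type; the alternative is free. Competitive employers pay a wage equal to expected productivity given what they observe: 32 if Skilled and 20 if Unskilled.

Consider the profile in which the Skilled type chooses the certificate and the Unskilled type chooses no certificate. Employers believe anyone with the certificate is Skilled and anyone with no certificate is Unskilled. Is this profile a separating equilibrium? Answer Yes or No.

Under these beliefs, the certificate earns wage 32 and no certificate earns wage 20.
Skilled: the certificate nets 32 − 5 = 27; no certificate nets 20. Skilled prefers the certificate.
Unskilled: the certificate nets 32 − 6 = 26; no certificate nets 20. Unskilled would deviate to the certificate.
Unskilled has a profitable deviation, so the profile is not an equilibrium.

No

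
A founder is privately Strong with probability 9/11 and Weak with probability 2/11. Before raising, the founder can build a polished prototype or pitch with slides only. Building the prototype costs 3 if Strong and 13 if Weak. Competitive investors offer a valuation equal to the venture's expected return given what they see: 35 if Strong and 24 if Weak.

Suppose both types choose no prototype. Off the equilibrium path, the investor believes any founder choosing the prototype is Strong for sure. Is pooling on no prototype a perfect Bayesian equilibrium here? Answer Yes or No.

On path, the investor holds the prior and pays 9/11·35 + 2/11·24 = 33. Off path (the prototype), believing Strong, it pays 35.
Strong: no prototype nets 33; the prototype nets 35 − 3 = 32. Strong stays.
Weak: no prototype nets 33; the prototype nets 35 − 13 = 22. Weak stays.
No type deviates, so pooling is sustained.

Yes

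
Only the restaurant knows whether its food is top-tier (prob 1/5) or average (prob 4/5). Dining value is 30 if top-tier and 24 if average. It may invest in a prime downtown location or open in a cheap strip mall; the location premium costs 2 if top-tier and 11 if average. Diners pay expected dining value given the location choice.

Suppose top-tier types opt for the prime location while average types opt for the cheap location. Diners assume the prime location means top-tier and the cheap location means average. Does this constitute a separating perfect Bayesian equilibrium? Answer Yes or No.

Under these beliefs, the prime location earns price premium 30 and the cheap location earns price premium 24.
top-tier: the prime location nets 30 − 2 = 28; the cheap location nets 24. top-tier prefers the prime location.
average: the prime location nets 30 − 11 = 19; the cheap location nets 24. average prefers the cheap location.
Neither type deviates, so the separating profile is an equilibrium.

Yes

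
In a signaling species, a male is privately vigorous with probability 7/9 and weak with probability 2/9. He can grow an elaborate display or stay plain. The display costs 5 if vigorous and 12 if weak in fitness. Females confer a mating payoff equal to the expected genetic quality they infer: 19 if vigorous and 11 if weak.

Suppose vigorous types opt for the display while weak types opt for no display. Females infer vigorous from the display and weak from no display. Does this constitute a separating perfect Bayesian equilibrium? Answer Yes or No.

Yes

Under these beliefs, the display earns mating payoff 19 and no display earns mating payoff 11.
vigorous: the display nets 19 − 5 = 14; no display nets 11. vigorous prefers the display.
weak: the display nets 19 − 12 = 7; no display nets 11. weak prefers no display.
Neither type deviates, so the separating profile is an equilibrium.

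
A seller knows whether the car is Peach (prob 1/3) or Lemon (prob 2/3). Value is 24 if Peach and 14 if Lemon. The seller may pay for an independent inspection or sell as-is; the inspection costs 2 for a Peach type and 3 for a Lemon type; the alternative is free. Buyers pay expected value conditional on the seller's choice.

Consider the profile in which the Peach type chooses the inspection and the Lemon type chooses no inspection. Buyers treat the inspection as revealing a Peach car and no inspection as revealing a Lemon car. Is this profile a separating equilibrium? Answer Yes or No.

Under these beliefs, the inspection earns price 24 and no inspection earns price 14.
Peach: the inspection nets 24 − 2 = 22; no inspection nets 14. Peach prefers the inspection.
Lemon: the inspection nets 24 − 3 = 21; no inspection nets 14. Lemon would deviate to the inspection.
Lemon has a profitable deviation, so the profile is not an equilibrium.

No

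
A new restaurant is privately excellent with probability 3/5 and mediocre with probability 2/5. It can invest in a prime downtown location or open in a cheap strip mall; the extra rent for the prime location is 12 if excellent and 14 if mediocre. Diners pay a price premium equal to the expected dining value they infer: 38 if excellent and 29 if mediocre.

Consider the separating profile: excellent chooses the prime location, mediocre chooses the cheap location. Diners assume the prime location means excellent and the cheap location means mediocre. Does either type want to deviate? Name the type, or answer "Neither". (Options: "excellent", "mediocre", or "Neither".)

The prime location pays 38; the cheap location pays 29.
excellent: assigned the prime location, nets 38 − 12 = 26; deviating to the cheap location nets 29.
mediocre: assigned the cheap location, nets 29; deviating to the prime location nets 38 − 14 = 24.
The excellent type gains 3 by deviating.

excellent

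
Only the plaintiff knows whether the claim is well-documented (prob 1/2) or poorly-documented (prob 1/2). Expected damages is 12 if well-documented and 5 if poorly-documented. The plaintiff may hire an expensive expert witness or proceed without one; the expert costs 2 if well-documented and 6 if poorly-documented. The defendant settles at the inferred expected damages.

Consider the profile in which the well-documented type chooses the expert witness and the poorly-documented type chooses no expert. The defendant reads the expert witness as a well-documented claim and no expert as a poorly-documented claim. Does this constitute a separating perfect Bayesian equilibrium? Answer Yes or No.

Under these beliefs, the expert witness earns settlement 12 and no expert earns settlement 5.
well-documented: the expert witness nets 12 − 2 = 10; no expert nets 5. well-documented prefers the expert witness.
poorly-documented: the expert witness nets 12 − 6 = 6; no expert nets 5. poorly-documented would deviate to the expert witness.
poorly-documented has a profitable deviation, so the profile is not an equilibrium.

No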